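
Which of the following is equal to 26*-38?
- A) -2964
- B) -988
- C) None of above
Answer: B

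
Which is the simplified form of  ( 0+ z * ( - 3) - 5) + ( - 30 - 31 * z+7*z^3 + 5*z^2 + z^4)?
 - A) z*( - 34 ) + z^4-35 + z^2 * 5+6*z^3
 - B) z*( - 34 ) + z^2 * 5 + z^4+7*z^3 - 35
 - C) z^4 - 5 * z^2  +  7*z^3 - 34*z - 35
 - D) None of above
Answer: B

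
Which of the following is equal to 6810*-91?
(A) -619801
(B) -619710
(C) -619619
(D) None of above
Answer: B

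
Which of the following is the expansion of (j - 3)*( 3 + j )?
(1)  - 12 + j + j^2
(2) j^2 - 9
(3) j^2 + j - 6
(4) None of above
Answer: 2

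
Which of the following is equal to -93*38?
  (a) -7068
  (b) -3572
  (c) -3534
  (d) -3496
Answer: c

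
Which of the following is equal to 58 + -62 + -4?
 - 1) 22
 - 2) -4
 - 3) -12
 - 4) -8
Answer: 4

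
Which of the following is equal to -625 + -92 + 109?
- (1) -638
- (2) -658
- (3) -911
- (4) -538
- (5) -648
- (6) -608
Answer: 6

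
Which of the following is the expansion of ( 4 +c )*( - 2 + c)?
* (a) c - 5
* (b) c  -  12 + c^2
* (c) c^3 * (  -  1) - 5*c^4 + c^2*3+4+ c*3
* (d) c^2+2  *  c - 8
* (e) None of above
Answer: d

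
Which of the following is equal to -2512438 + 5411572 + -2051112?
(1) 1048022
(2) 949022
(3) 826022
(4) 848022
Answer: 4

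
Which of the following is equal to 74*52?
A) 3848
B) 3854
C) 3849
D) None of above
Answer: A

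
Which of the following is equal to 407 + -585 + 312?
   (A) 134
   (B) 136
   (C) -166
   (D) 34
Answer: A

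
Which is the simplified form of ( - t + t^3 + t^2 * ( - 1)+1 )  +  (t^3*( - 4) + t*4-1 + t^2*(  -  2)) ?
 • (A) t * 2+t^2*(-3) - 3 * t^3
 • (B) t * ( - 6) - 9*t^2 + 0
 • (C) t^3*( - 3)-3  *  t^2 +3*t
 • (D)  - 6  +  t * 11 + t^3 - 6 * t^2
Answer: C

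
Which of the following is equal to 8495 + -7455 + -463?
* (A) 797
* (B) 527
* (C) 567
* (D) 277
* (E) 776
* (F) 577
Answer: F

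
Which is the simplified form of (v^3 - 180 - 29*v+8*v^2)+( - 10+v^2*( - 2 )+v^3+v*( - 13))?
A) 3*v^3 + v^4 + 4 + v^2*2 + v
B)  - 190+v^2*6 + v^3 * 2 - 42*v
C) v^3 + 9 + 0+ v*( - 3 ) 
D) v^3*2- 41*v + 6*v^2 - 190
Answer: B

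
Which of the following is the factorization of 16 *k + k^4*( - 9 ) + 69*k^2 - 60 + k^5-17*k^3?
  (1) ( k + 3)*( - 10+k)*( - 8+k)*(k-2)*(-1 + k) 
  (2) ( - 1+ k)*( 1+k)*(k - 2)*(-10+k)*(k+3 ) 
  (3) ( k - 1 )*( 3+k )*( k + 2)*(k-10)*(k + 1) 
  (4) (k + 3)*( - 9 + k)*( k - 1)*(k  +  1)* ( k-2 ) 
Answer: 2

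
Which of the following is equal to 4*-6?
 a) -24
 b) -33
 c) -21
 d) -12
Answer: a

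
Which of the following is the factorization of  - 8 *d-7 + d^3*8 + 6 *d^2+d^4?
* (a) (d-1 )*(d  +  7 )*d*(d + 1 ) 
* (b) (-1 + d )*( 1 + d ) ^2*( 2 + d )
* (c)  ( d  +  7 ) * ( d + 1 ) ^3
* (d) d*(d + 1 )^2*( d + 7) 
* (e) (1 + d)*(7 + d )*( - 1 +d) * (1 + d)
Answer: e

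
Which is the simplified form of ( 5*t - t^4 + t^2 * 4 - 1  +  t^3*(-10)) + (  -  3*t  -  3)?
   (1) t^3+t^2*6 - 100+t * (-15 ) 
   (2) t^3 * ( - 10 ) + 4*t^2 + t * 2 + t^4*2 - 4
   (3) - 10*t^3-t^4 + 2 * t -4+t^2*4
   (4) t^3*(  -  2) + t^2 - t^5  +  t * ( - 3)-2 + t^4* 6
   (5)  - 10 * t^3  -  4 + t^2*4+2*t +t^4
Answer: 3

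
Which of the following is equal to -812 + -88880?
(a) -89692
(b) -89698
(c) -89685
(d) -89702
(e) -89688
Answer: a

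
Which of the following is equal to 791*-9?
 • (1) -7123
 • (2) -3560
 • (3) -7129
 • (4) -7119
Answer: 4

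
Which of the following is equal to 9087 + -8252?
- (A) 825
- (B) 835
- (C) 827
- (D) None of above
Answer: B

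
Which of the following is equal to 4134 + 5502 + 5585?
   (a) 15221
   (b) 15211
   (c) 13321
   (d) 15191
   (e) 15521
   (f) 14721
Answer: a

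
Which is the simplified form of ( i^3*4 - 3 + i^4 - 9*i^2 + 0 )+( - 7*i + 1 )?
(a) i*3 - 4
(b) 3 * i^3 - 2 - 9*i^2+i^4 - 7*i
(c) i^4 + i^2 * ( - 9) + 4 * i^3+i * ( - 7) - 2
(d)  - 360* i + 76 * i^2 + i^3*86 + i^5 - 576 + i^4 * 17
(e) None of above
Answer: c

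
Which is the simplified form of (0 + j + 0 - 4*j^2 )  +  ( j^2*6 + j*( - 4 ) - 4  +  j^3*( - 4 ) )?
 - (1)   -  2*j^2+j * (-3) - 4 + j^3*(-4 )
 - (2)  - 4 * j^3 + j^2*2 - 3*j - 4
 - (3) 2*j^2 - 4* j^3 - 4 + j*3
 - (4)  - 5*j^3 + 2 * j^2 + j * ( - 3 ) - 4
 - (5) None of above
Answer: 2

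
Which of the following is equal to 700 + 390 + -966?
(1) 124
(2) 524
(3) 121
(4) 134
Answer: 1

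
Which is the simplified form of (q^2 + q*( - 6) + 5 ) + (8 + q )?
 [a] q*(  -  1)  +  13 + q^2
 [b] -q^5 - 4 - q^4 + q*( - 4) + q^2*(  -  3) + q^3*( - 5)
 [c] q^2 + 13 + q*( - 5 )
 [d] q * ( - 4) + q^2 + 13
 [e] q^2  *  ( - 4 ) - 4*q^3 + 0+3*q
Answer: c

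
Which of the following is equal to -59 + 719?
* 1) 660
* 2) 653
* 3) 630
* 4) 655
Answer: 1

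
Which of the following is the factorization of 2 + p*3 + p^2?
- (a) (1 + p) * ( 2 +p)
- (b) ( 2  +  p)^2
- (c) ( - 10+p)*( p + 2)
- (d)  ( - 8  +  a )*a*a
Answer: a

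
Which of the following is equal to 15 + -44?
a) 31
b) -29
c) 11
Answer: b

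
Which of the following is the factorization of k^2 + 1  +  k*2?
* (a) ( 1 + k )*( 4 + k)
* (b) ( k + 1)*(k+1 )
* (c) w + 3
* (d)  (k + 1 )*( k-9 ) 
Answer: b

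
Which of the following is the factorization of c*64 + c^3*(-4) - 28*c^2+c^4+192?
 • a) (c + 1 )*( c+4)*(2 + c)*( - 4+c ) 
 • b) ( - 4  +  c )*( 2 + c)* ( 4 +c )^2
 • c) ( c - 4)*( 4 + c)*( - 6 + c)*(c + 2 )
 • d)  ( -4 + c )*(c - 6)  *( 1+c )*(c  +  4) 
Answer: c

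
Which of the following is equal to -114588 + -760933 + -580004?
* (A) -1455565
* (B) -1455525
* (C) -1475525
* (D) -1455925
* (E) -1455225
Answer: B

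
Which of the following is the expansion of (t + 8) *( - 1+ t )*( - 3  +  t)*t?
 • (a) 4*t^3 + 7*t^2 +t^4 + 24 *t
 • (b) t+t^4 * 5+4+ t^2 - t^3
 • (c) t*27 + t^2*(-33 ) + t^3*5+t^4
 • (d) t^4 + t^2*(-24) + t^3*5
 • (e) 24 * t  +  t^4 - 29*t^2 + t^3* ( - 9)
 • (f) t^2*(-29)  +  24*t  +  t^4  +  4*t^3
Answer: f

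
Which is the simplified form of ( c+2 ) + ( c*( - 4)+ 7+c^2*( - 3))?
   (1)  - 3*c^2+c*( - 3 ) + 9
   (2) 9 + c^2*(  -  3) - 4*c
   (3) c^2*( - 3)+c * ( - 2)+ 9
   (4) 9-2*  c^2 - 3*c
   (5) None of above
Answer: 1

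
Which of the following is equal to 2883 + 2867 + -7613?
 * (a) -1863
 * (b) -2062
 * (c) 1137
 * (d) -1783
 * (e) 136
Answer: a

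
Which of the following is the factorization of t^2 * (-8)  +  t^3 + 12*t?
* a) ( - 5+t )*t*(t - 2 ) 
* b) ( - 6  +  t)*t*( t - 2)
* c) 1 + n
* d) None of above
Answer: b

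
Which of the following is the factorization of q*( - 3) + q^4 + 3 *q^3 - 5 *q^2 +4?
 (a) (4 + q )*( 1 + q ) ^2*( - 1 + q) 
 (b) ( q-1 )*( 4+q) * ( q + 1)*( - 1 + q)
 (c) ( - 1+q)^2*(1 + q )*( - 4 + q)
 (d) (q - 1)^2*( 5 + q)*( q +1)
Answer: b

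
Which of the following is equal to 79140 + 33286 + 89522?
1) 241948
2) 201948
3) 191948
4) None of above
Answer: 2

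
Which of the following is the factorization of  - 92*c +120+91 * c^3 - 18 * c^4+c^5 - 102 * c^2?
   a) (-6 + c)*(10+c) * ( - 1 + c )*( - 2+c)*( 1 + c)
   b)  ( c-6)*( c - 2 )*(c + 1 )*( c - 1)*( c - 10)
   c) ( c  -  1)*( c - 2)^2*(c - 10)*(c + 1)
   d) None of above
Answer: b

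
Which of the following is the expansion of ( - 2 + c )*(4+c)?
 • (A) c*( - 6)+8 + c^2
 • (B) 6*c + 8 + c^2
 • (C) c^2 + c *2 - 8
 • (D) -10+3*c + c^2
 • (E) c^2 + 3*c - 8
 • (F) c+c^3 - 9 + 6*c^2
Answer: C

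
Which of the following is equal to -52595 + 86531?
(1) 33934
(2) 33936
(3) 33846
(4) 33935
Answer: 2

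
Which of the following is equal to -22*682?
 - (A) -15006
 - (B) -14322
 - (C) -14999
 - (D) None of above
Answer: D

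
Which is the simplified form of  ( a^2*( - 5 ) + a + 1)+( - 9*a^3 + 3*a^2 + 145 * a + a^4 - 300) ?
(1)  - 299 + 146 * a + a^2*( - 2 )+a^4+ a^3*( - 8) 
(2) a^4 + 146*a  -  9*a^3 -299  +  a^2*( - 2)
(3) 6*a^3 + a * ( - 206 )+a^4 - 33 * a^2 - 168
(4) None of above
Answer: 2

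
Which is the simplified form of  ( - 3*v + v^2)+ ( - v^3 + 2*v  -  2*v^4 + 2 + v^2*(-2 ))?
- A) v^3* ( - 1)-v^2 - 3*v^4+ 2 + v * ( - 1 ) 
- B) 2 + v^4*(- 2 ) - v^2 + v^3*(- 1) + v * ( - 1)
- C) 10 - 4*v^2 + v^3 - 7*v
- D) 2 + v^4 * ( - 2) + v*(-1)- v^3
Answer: B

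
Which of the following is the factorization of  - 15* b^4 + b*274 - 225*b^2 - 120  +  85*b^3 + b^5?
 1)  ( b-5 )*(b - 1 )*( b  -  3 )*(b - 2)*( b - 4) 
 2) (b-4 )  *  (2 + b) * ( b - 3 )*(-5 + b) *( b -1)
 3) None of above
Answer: 1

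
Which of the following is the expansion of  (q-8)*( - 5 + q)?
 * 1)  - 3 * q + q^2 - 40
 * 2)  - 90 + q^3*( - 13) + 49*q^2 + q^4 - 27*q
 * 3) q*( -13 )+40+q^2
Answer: 3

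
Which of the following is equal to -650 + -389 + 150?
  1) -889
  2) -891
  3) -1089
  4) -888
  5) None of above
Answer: 1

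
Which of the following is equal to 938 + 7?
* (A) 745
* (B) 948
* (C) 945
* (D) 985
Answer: C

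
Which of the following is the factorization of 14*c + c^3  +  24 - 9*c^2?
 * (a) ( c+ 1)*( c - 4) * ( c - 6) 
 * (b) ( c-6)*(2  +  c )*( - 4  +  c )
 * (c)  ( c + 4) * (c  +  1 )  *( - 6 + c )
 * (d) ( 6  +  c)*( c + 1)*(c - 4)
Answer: a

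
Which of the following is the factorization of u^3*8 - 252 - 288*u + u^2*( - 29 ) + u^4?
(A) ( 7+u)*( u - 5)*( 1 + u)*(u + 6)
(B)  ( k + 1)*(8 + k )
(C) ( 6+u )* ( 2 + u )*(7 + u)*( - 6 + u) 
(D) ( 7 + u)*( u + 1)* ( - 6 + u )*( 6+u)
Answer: D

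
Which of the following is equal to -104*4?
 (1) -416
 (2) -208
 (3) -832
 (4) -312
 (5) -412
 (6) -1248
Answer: 1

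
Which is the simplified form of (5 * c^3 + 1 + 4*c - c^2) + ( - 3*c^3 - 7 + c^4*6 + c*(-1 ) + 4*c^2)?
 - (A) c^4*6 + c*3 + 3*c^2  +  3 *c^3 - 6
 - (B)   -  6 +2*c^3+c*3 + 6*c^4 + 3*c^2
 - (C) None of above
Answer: B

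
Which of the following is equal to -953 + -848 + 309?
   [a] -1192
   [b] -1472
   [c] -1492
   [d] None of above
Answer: c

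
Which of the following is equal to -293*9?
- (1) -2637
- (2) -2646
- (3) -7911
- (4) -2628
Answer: 1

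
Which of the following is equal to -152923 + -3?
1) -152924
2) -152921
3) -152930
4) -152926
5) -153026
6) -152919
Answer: 4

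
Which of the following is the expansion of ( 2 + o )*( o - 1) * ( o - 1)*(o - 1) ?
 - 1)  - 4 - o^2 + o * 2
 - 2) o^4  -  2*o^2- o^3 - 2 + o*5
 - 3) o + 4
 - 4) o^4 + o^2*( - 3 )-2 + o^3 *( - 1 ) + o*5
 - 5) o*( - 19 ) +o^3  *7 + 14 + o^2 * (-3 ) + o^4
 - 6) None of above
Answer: 4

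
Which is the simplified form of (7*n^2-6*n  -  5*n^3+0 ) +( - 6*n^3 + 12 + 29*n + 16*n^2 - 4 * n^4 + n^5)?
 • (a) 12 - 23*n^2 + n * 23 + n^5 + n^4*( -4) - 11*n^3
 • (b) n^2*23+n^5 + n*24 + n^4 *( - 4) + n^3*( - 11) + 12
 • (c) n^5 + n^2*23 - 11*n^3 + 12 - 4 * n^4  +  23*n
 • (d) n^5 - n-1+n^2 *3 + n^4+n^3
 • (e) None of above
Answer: c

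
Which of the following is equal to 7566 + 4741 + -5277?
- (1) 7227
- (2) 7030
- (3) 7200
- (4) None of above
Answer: 2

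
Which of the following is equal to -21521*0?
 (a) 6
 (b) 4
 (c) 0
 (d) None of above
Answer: c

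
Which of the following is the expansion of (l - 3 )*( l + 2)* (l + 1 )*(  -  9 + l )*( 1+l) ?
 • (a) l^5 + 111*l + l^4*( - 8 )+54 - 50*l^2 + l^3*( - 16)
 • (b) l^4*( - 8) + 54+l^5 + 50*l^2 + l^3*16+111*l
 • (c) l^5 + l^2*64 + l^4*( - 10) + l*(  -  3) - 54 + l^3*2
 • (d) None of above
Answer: d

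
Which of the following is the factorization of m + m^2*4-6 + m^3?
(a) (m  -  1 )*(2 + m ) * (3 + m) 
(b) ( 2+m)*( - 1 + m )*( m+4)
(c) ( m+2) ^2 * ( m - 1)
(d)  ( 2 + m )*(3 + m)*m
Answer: a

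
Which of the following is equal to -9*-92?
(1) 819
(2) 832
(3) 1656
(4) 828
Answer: 4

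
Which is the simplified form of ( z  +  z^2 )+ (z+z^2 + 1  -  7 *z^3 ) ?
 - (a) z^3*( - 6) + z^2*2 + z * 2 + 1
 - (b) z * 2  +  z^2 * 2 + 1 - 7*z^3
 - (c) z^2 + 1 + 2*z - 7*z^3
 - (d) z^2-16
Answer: b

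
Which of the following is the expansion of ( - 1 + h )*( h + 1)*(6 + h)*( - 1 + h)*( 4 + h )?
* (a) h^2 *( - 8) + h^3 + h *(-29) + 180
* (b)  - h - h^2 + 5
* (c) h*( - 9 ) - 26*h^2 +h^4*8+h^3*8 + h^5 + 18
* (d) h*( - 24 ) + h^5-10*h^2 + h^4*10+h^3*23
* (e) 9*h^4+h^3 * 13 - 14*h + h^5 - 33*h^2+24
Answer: e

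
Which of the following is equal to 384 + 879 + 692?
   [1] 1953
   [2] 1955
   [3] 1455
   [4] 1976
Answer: 2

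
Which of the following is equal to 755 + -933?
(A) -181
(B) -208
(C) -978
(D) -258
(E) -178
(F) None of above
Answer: E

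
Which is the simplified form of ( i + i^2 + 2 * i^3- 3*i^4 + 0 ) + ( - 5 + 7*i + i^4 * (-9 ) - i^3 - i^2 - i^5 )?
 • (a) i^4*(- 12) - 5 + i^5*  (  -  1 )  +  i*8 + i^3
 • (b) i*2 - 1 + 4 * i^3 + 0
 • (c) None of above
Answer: a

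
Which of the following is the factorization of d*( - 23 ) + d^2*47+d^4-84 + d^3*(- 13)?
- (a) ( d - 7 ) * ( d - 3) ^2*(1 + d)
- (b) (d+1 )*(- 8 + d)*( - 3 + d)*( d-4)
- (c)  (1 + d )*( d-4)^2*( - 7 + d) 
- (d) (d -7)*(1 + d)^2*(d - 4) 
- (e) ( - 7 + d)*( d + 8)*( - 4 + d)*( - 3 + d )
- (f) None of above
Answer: f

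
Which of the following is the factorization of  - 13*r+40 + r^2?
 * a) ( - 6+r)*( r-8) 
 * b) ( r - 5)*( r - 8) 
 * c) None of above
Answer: b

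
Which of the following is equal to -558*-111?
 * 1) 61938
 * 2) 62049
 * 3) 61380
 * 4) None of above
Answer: 1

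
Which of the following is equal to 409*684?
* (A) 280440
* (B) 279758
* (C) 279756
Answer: C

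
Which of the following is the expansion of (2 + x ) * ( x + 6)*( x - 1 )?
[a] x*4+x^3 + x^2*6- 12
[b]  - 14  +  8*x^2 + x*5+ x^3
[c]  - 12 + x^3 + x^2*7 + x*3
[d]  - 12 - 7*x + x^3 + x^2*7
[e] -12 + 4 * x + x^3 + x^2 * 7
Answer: e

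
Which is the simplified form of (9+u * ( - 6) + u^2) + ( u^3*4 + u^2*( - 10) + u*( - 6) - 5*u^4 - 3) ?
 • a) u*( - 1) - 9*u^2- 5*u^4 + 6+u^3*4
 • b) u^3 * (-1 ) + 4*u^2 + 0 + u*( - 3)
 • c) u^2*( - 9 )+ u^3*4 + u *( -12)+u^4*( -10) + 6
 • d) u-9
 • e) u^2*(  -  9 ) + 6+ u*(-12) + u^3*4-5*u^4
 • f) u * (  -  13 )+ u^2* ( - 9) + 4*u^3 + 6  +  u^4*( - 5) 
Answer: e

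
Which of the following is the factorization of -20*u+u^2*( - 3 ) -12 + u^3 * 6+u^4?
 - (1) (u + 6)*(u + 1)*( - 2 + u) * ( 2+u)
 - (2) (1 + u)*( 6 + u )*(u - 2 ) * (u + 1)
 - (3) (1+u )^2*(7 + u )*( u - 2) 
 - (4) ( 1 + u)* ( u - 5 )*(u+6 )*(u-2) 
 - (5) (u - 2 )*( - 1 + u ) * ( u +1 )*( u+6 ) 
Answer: 2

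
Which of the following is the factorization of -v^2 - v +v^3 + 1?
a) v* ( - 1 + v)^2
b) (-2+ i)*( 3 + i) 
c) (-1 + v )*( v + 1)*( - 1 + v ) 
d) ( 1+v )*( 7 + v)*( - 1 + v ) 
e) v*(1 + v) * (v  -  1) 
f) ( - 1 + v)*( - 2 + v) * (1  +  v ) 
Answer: c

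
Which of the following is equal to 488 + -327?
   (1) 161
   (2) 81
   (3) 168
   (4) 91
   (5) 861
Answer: 1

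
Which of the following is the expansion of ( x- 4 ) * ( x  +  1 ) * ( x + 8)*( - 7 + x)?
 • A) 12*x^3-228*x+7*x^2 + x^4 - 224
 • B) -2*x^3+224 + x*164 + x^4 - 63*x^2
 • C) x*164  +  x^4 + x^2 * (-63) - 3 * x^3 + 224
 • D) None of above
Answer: B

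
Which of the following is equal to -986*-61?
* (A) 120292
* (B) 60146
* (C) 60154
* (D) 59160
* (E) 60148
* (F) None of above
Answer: B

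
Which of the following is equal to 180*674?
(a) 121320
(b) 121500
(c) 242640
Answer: a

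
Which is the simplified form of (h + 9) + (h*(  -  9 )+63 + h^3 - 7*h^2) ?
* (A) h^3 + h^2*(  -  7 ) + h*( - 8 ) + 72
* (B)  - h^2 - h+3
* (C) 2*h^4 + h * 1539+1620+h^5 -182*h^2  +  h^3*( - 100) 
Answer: A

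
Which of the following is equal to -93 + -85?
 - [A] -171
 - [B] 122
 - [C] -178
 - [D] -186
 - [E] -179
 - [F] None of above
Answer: C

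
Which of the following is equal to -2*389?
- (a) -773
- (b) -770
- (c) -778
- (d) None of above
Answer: c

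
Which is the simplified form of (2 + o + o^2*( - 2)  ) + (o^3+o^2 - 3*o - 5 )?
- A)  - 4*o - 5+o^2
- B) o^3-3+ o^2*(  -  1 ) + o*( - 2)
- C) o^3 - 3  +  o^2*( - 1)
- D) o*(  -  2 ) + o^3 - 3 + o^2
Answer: B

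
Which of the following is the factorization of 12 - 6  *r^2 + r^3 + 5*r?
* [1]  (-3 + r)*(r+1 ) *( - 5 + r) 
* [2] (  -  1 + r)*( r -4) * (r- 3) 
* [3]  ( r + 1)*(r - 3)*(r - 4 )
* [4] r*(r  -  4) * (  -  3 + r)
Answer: 3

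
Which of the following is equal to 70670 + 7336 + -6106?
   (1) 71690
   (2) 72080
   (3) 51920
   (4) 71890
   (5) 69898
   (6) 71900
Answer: 6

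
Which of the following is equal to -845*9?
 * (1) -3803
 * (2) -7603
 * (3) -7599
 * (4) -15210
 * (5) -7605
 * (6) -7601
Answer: 5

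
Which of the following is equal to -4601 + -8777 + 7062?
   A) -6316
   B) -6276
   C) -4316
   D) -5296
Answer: A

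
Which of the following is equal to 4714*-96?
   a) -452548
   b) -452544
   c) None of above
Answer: b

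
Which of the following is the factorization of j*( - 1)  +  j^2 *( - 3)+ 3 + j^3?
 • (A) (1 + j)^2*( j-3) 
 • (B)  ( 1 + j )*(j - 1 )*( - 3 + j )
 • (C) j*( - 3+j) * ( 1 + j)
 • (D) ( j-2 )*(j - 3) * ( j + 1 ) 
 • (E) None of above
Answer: B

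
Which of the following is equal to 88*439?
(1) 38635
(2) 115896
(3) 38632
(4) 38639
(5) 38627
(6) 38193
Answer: 3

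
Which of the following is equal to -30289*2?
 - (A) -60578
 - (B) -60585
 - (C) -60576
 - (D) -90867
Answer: A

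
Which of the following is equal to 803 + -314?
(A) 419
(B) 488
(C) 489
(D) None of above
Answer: C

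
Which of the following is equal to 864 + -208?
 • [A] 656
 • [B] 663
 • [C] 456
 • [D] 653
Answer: A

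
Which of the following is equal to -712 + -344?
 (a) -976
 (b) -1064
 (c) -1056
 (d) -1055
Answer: c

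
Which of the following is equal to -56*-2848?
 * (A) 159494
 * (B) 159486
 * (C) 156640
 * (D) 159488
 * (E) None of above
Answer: D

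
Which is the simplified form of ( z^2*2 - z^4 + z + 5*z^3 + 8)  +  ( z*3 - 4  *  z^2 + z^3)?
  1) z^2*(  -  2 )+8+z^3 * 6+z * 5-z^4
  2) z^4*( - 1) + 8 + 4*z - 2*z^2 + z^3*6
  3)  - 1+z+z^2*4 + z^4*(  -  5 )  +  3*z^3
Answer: 2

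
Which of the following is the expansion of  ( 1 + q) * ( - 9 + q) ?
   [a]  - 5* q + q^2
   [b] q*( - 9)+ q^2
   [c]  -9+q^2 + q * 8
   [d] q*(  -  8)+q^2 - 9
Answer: d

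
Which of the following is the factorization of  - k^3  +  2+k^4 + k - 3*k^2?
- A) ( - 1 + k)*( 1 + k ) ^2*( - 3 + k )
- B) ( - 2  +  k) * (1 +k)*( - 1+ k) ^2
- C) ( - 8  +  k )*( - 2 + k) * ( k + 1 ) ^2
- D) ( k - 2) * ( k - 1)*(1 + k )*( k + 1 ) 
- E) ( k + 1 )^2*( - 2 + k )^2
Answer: D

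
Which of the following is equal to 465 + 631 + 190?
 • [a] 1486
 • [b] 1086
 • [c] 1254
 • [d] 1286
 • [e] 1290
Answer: d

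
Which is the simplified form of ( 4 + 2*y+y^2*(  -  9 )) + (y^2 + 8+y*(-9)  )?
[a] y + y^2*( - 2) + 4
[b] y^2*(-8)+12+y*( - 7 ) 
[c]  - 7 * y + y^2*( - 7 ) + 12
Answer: b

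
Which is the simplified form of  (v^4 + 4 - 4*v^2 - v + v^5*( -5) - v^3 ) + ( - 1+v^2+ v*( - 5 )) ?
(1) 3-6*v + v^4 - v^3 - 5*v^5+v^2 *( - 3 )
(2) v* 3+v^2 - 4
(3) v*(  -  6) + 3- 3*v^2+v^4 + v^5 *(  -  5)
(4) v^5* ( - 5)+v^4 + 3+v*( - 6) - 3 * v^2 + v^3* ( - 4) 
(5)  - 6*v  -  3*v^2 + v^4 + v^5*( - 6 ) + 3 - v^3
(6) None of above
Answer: 1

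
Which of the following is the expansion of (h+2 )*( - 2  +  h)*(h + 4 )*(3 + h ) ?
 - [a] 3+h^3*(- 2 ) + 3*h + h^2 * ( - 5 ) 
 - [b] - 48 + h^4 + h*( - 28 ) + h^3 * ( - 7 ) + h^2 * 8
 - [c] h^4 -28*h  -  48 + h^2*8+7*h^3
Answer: c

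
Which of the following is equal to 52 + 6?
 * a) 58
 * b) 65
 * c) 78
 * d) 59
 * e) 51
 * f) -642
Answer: a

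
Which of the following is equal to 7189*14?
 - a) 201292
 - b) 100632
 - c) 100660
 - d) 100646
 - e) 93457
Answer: d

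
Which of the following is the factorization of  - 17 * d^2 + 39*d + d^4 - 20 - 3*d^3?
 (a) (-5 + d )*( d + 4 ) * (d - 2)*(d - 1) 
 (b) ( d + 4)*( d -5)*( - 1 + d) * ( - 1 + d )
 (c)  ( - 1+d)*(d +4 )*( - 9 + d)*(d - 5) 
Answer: b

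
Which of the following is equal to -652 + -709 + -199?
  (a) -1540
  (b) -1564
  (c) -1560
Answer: c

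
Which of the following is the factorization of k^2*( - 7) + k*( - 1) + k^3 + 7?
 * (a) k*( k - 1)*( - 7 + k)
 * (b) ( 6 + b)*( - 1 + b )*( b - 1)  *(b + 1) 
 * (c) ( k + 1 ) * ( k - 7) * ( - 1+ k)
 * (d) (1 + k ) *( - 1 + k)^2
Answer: c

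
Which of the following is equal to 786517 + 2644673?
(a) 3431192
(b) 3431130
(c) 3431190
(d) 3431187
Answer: c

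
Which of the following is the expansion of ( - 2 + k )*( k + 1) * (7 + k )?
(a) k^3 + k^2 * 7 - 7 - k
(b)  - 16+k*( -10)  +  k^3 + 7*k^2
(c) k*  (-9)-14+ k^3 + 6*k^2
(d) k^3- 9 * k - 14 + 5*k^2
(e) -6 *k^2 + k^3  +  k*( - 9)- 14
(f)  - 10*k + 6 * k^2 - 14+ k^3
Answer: c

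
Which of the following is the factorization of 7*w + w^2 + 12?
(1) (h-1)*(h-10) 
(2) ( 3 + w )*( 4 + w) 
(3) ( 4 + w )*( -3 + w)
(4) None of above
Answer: 2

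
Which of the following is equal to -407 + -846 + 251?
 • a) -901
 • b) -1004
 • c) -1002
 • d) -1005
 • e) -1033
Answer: c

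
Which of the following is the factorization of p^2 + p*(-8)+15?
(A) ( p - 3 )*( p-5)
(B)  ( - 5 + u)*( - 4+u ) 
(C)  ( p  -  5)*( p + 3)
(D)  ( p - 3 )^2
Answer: A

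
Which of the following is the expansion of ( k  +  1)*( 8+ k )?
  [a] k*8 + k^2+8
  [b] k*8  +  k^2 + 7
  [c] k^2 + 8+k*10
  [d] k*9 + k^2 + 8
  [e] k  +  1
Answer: d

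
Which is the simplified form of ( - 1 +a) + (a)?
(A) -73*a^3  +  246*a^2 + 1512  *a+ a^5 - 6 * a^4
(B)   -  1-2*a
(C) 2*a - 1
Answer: C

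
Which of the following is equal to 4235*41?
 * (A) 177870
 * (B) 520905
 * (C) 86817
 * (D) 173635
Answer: D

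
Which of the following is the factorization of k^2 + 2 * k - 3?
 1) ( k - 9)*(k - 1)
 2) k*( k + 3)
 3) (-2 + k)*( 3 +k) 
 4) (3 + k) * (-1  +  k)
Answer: 4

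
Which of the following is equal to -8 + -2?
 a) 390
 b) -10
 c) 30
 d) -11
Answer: b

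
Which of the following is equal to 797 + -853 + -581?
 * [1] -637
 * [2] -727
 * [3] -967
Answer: 1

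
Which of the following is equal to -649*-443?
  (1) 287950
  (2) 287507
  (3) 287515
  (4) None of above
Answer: 2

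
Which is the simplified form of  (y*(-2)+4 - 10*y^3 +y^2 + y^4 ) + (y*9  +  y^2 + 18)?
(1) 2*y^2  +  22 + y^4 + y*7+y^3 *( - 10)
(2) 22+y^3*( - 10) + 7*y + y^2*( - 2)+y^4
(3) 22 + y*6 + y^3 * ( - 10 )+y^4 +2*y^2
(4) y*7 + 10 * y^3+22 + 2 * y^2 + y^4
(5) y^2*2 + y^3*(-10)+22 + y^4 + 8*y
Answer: 1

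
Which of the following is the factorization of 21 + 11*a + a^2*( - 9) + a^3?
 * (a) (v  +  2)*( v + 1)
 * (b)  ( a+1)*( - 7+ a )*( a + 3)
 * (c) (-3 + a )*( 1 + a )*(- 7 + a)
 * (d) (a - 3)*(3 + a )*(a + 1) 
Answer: c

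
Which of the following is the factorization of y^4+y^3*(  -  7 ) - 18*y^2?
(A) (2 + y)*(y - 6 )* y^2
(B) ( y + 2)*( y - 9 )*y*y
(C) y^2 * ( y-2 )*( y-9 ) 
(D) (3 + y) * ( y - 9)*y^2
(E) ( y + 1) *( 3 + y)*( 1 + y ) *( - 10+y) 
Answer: B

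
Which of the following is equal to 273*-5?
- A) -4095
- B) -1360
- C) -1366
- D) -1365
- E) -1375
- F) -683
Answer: D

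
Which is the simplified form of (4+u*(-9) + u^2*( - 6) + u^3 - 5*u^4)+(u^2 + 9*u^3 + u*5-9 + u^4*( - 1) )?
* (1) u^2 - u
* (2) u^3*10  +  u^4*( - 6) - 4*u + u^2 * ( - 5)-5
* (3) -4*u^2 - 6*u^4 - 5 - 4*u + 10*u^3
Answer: 2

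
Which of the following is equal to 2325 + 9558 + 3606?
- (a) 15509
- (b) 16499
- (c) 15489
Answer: c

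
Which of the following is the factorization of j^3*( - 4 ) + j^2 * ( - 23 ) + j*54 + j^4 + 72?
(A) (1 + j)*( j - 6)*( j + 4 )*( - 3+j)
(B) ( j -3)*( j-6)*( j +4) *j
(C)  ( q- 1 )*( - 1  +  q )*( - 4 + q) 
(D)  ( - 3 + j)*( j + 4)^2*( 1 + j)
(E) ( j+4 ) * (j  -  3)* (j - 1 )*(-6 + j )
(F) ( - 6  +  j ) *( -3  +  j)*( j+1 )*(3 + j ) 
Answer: A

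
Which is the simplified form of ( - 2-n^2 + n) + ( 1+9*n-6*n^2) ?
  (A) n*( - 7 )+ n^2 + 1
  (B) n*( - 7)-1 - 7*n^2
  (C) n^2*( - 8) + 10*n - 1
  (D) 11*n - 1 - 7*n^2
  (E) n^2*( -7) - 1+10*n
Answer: E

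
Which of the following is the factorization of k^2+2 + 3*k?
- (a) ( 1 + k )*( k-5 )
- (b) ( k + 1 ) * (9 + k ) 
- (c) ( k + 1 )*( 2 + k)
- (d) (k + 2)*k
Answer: c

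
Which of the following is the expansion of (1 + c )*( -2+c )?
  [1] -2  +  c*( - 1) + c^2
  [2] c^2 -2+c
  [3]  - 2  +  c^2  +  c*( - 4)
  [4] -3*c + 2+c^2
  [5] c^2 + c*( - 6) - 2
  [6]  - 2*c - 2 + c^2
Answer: 1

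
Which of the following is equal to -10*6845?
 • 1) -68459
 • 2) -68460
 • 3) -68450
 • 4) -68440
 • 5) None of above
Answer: 3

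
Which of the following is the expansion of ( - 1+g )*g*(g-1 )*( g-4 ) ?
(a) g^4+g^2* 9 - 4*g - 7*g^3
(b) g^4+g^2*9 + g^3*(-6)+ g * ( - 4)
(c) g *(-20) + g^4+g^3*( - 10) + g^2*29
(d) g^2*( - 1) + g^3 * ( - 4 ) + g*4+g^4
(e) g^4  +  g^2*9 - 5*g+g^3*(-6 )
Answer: b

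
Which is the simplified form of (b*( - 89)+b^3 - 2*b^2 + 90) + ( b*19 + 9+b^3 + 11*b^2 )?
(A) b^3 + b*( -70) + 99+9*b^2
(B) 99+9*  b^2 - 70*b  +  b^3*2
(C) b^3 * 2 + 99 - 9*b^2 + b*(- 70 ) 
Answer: B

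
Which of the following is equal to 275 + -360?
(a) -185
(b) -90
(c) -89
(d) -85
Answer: d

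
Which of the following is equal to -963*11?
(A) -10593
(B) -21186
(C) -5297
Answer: A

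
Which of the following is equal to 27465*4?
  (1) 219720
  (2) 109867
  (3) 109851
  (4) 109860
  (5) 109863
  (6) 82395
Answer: 4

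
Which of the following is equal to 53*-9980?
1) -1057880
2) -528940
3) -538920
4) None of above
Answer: 2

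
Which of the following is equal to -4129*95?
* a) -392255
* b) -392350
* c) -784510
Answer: a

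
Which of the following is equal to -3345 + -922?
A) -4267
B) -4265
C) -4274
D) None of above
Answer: A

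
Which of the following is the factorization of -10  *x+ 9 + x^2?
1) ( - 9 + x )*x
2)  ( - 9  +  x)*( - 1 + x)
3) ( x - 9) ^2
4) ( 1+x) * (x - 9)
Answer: 2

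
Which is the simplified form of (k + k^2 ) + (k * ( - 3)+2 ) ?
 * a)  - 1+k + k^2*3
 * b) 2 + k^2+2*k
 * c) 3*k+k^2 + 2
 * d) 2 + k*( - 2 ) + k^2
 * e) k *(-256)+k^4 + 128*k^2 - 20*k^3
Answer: d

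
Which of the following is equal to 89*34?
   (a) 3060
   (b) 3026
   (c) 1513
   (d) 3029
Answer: b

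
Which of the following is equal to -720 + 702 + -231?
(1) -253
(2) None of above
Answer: 2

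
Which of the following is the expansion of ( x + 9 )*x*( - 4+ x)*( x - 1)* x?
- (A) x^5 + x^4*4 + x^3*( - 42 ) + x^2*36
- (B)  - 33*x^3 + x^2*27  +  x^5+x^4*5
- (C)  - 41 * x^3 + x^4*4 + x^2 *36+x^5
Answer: C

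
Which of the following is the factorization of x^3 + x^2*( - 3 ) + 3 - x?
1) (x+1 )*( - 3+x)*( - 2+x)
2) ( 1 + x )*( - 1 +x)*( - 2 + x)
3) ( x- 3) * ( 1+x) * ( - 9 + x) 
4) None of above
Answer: 4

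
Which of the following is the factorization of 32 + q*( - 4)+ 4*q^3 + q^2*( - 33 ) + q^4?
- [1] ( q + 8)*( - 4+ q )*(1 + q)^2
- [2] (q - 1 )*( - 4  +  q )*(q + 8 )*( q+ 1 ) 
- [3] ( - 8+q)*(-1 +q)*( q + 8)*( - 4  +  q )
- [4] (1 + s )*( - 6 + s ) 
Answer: 2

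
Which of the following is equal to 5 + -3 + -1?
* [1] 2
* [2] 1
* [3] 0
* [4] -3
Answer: 2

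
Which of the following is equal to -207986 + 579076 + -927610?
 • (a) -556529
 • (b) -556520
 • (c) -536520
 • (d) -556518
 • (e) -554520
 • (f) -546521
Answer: b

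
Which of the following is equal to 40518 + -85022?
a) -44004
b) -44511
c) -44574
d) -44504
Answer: d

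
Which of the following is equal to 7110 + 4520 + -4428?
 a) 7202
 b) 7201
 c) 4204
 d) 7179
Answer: a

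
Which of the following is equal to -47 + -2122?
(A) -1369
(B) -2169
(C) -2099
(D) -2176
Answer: B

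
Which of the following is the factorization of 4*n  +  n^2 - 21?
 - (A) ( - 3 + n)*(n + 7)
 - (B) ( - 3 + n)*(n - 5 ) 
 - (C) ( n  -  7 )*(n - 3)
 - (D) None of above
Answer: A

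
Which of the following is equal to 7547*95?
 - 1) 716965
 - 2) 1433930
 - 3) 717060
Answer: 1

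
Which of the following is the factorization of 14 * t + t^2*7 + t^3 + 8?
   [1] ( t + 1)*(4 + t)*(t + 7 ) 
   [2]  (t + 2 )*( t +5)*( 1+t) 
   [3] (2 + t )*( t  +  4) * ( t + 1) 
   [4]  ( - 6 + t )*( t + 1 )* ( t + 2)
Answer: 3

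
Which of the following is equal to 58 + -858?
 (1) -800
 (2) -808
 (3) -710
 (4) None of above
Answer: 1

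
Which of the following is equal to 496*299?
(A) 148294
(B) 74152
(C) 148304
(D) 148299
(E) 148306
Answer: C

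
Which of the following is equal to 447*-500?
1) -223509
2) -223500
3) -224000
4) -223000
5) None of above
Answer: 2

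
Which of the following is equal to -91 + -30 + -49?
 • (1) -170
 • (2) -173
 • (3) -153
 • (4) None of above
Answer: 1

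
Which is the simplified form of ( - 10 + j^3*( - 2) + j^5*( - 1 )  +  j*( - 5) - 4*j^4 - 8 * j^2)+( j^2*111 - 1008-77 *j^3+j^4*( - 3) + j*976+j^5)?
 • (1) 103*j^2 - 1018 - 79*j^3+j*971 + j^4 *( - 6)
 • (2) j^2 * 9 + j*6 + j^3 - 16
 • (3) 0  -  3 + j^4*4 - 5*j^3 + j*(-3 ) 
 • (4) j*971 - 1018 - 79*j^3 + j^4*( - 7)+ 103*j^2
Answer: 4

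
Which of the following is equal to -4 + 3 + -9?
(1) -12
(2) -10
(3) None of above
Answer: 2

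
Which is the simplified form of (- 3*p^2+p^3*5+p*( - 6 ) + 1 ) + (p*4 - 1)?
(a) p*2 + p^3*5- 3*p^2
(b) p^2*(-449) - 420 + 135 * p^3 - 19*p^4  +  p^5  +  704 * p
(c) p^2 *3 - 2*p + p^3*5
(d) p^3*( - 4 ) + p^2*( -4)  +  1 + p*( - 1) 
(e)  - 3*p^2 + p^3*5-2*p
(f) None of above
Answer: e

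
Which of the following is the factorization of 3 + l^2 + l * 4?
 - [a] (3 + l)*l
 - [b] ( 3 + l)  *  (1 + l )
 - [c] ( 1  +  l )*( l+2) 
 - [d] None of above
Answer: b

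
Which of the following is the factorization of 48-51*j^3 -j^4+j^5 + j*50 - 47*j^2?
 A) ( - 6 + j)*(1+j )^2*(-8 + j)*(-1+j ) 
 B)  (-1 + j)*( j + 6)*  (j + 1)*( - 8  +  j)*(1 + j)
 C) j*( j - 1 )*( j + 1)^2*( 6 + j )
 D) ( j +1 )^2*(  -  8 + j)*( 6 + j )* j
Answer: B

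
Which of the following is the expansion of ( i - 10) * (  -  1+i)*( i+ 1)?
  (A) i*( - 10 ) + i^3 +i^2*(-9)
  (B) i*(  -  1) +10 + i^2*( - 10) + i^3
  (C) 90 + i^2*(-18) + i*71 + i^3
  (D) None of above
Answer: B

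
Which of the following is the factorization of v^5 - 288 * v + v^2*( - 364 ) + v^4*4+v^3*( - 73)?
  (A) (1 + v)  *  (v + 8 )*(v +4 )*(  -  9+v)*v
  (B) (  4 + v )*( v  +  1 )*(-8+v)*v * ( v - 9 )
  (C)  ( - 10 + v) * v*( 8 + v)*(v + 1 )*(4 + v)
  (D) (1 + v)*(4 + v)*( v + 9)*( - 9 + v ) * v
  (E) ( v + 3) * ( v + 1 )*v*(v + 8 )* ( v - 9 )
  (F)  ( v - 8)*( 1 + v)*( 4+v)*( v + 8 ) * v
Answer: A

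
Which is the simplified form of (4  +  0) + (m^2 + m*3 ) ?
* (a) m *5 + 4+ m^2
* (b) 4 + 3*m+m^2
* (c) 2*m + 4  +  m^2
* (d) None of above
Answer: b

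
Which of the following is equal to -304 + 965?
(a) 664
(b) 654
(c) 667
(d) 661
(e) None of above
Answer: d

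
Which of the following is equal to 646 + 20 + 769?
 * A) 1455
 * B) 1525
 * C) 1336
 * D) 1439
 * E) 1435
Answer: E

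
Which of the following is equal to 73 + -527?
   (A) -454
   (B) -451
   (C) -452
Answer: A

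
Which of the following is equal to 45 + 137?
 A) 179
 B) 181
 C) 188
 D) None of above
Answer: D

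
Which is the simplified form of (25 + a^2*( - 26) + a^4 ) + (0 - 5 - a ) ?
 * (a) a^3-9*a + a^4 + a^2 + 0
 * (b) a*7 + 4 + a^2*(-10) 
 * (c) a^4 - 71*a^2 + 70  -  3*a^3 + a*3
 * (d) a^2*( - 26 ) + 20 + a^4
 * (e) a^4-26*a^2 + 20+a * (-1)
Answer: e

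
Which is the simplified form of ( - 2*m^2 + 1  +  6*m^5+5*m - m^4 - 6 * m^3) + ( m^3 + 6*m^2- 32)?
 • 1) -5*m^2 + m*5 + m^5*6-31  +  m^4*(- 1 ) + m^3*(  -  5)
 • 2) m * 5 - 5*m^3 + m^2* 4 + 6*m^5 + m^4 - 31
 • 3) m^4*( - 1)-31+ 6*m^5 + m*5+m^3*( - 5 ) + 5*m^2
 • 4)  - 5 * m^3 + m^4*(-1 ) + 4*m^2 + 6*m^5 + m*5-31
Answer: 4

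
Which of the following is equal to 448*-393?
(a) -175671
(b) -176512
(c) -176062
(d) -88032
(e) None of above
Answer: e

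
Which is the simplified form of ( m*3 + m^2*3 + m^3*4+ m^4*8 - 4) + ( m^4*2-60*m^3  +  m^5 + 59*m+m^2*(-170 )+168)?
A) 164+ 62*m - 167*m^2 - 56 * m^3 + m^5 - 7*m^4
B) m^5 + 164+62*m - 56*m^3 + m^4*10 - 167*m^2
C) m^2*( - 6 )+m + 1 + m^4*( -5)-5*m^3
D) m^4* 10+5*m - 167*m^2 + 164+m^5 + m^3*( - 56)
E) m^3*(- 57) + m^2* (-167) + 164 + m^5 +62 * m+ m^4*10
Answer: B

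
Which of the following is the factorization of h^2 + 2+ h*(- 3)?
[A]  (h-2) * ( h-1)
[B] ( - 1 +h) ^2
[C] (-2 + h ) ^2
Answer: A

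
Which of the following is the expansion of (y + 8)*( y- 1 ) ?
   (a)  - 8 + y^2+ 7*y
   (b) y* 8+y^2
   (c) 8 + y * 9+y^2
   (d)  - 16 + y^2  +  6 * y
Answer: a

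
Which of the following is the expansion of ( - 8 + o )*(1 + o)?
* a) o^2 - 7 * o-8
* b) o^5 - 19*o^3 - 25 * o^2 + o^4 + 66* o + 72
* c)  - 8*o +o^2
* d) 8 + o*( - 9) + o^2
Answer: a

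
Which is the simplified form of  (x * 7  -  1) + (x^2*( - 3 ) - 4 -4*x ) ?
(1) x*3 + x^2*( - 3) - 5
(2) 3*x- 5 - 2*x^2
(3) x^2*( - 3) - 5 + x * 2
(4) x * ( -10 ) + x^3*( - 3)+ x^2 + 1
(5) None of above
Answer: 1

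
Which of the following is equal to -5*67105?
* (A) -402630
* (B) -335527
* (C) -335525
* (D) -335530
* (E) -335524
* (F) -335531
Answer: C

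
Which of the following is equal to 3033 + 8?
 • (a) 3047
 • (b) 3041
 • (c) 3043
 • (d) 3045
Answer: b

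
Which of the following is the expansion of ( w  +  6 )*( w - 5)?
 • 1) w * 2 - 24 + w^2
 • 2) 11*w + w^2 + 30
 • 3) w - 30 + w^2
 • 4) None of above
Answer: 3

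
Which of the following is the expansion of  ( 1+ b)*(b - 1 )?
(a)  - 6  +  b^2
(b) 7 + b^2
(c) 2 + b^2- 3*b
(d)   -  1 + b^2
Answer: d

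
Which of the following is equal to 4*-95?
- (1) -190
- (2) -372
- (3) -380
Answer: 3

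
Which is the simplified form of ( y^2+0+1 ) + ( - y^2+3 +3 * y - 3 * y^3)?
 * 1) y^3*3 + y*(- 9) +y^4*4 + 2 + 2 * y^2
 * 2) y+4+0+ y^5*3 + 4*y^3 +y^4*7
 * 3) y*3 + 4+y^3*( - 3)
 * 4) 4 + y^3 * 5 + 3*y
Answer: 3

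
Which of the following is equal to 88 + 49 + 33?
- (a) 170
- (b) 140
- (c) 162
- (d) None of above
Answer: a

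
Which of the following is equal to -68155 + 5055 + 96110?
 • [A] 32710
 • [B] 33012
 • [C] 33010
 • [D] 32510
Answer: C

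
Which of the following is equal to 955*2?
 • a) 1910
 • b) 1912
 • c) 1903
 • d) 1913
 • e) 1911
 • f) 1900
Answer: a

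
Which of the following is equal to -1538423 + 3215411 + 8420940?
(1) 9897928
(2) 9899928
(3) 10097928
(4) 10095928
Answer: 3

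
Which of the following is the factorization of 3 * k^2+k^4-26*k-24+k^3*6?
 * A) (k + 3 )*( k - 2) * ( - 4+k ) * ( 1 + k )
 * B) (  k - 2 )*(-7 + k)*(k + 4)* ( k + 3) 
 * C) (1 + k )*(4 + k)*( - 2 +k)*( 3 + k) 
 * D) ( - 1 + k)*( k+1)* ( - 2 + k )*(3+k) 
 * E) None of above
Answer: C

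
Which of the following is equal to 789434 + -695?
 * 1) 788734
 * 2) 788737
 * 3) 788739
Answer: 3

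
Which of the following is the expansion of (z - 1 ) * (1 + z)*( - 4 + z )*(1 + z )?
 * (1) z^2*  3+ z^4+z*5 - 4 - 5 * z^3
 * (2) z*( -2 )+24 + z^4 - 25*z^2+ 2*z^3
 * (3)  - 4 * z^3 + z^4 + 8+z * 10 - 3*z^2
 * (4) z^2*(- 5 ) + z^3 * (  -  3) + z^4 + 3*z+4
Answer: 4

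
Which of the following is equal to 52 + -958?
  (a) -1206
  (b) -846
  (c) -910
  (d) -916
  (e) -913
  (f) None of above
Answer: f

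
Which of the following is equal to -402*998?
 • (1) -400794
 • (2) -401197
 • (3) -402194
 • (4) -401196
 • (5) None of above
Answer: 4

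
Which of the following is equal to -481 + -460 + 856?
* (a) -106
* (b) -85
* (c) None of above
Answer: b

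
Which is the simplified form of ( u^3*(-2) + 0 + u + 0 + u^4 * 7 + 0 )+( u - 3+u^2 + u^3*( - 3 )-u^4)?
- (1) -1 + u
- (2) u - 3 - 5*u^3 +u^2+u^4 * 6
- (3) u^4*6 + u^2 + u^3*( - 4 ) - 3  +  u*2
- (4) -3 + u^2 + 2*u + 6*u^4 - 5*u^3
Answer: 4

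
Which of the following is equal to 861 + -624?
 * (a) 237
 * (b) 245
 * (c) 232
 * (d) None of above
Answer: a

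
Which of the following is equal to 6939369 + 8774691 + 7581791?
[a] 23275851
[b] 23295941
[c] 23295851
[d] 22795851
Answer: c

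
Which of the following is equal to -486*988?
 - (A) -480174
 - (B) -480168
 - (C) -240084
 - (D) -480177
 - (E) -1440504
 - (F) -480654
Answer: B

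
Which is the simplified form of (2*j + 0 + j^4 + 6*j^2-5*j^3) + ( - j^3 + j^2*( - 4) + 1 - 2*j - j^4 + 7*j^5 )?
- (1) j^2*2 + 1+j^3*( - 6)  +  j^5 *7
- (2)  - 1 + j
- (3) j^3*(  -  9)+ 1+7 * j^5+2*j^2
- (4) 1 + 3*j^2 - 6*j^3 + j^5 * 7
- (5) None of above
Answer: 1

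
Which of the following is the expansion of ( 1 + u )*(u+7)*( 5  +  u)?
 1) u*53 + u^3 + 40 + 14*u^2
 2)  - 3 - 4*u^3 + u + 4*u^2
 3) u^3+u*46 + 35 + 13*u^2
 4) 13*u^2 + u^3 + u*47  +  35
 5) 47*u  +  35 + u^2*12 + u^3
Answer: 4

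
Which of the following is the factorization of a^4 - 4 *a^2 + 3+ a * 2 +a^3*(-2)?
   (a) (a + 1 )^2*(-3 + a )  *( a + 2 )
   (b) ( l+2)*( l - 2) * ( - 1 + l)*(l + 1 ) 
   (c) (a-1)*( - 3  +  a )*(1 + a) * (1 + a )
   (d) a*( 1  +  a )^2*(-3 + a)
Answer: c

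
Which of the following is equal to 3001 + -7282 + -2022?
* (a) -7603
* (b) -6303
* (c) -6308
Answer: b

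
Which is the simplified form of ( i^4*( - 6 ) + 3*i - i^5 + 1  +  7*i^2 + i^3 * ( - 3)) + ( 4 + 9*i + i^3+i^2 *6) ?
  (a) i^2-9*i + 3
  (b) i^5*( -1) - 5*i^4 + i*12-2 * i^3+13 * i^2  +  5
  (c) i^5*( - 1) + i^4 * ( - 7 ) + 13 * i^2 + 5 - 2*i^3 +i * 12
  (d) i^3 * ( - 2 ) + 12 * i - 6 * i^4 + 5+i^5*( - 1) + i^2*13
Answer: d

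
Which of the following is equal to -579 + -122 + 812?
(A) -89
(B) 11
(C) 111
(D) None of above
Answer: C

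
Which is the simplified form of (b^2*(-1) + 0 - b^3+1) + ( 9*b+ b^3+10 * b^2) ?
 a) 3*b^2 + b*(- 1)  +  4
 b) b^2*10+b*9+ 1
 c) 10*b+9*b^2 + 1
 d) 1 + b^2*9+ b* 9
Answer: d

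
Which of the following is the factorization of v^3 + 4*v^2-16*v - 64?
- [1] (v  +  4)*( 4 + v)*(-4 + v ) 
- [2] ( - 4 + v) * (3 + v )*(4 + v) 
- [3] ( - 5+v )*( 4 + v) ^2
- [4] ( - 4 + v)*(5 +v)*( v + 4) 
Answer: 1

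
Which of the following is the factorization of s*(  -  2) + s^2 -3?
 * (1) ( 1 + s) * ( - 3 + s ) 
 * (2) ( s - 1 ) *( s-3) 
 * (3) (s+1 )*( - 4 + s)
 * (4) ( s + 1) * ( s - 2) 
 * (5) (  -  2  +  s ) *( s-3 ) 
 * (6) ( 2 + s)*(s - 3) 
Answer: 1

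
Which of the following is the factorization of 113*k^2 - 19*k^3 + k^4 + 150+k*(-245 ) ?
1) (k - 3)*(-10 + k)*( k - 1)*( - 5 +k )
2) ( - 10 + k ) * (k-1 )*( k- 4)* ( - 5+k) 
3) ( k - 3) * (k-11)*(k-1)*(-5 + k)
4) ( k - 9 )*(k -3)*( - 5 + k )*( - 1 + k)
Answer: 1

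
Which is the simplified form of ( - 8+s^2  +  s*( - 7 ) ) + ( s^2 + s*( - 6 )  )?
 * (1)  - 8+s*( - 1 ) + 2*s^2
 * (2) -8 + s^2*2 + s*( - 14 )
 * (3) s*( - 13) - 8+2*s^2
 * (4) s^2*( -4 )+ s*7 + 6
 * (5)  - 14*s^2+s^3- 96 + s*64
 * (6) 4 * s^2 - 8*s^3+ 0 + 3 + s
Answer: 3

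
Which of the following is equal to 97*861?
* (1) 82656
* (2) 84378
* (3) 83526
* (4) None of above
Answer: 4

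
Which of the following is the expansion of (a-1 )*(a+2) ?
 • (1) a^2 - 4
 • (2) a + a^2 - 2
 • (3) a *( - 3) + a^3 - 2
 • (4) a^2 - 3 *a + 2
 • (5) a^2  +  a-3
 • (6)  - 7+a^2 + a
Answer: 2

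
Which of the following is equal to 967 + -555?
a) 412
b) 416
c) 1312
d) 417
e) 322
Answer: a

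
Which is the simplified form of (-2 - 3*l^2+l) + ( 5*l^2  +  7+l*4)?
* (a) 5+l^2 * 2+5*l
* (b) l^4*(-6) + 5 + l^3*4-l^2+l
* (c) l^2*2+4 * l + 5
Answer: a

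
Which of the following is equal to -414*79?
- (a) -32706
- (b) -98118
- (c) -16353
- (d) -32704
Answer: a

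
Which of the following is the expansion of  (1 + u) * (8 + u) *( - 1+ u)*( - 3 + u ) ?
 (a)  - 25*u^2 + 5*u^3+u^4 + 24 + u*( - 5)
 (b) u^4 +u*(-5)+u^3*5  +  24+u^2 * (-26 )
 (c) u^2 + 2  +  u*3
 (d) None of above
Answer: a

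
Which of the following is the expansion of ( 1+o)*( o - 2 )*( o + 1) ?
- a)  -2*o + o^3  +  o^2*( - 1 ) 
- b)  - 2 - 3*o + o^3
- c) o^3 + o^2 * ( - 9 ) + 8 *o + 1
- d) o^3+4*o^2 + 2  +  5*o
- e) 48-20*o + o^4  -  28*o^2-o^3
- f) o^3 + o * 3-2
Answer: b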